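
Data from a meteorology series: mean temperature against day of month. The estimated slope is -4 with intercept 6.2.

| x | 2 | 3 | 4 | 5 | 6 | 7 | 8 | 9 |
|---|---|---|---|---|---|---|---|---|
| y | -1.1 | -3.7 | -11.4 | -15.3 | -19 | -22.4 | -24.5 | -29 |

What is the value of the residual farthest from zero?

x=2: ŷ = 6.2 − 4·2 = -1.8; r = -1.1 − (-1.8) = 0.7
x=3: ŷ = 6.2 − 4·3 = -5.8; r = -3.7 − (-5.8) = 2.1
x=4: ŷ = 6.2 − 4·4 = -9.8; r = -11.4 − (-9.8) = -1.6
x=5: ŷ = 6.2 − 4·5 = -13.8; r = -15.3 − (-13.8) = -1.5
x=6: ŷ = 6.2 − 4·6 = -17.8; r = -19 − (-17.8) = -1.2
x=7: ŷ = 6.2 − 4·7 = -21.8; r = -22.4 − (-21.8) = -0.6
x=8: ŷ = 6.2 − 4·8 = -25.8; r = -24.5 − (-25.8) = 1.3
x=9: ŷ = 6.2 − 4·9 = -29.8; r = -29 − (-29.8) = 0.8
Largest |r| is 2.1 at x = 3, residual 2.1.

r = 2.1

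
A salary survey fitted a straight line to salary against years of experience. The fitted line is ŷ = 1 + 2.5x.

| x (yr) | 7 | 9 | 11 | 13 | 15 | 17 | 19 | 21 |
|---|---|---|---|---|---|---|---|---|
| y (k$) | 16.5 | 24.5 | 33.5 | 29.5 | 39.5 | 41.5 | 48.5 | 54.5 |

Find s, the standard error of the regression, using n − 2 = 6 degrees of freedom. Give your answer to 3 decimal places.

x=7: ŷ = 1 + 2.5·7 = 18.5; e = 16.5 − 18.5 = -2
x=9: ŷ = 1 + 2.5·9 = 23.5; e = 24.5 − 23.5 = 1
x=11: ŷ = 1 + 2.5·11 = 28.5; e = 33.5 − 28.5 = 5
x=13: ŷ = 1 + 2.5·13 = 33.5; e = 29.5 − 33.5 = -4
x=15: ŷ = 1 + 2.5·15 = 38.5; e = 39.5 − 38.5 = 1
x=17: ŷ = 1 + 2.5·17 = 43.5; e = 41.5 − 43.5 = -2
x=19: ŷ = 1 + 2.5·19 = 48.5; e = 48.5 − 48.5 = 0
x=21: ŷ = 1 + 2.5·21 = 53.5; e = 54.5 − 53.5 = 1
SSE = 4 + 1 + 25 + 16 + 1 + 4 + 0 + 1 = 52
s = √(52/6) = √8.66667 ≈ 2.944

s = 2.944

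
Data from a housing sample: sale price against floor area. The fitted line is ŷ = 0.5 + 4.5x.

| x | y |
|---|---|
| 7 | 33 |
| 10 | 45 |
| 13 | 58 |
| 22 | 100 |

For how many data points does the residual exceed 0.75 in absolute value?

2

x=7: ŷ = 0.5 + 4.5·7 = 32; r = 33 − 32 = 1
x=10: ŷ = 0.5 + 4.5·10 = 45.5; r = 45 − 45.5 = -0.5
x=13: ŷ = 0.5 + 4.5·13 = 59; r = 58 − 59 = -1
x=22: ŷ = 0.5 + 4.5·22 = 99.5; r = 100 − 99.5 = 0.5
|r| > 0.75: x=7 (|r|=1), x=13 (|r|=1) → 2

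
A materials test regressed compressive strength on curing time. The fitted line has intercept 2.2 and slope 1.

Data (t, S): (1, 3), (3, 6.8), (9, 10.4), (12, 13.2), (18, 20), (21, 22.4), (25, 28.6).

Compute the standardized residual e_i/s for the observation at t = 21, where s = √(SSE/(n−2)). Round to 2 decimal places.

-0.68

t=1: ŷ = 2.2 + 1 = 3.2; e = 3 − 3.2 = -0.2
t=3: ŷ = 2.2 + 3 = 5.2; e = 6.8 − 5.2 = 1.6
t=9: ŷ = 2.2 + 9 = 11.2; e = 10.4 − 11.2 = -0.8
t=12: ŷ = 2.2 + 12 = 14.2; e = 13.2 − 14.2 = -1
t=18: ŷ = 2.2 + 18 = 20.2; e = 20 − 20.2 = -0.2
t=21: ŷ = 2.2 + 21 = 23.2; e = 22.4 − 23.2 = -0.8
t=25: ŷ = 2.2 + 25 = 27.2; e = 28.6 − 27.2 = 1.4
SSE = 0.04 + 2.56 + 0.64 + 1 + 0.04 + 0.64 + 1.96 = 6.88
s = √(6.88/5) = 1.17303
e/s = -0.8 / 1.17303 = -0.68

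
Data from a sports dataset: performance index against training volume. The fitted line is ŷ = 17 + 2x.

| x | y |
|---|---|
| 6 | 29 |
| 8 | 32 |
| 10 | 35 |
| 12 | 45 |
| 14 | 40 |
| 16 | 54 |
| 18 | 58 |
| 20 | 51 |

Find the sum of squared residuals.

x=6: ŷ = 17 + 2·6 = 29; e = 29 − 29 = 0
x=8: ŷ = 17 + 2·8 = 33; e = 32 − 33 = -1
x=10: ŷ = 17 + 2·10 = 37; e = 35 − 37 = -2
x=12: ŷ = 17 + 2·12 = 41; e = 45 − 41 = 4
x=14: ŷ = 17 + 2·14 = 45; e = 40 − 45 = -5
x=16: ŷ = 17 + 2·16 = 49; e = 54 − 49 = 5
x=18: ŷ = 17 + 2·18 = 53; e = 58 − 53 = 5
x=20: ŷ = 17 + 2·20 = 57; e = 51 − 57 = -6
SSE = 0 + 1 + 4 + 16 + 25 + 25 + 25 + 36 = 132

SSE = 132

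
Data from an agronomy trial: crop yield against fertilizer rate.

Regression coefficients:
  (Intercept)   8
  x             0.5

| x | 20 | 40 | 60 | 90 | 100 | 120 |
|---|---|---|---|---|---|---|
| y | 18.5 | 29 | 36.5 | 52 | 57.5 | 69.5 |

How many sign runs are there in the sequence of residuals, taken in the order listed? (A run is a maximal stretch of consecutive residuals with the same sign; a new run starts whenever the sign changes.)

3 runs

x=20: ŷ = 8 + 0.5·20 = 18; r = 18.5 − 18 = 0.5
x=40: ŷ = 8 + 0.5·40 = 28; r = 29 − 28 = 1
x=60: ŷ = 8 + 0.5·60 = 38; r = 36.5 − 38 = -1.5
x=90: ŷ = 8 + 0.5·90 = 53; r = 52 − 53 = -1
x=100: ŷ = 8 + 0.5·100 = 58; r = 57.5 − 58 = -0.5
x=120: ŷ = 8 + 0.5·120 = 68; r = 69.5 − 68 = 1.5
Signs: + + − − − +
Runs: +×2, −×3, +×1 → 3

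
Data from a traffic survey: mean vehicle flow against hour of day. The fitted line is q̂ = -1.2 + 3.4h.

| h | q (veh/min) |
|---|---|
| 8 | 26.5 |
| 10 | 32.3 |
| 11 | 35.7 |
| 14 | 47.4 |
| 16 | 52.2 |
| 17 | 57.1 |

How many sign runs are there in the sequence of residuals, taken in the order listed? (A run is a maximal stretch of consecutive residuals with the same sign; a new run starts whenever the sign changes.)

h=8: q̂ = -1.2 + 3.4·8 = 26; r = 26.5 − 26 = 0.5
h=10: q̂ = -1.2 + 3.4·10 = 32.8; r = 32.3 − 32.8 = -0.5
h=11: q̂ = -1.2 + 3.4·11 = 36.2; r = 35.7 − 36.2 = -0.5
h=14: q̂ = -1.2 + 3.4·14 = 46.4; r = 47.4 − 46.4 = 1
h=16: q̂ = -1.2 + 3.4·16 = 53.2; r = 52.2 − 53.2 = -1
h=17: q̂ = -1.2 + 3.4·17 = 56.6; r = 57.1 − 56.6 = 0.5
Signs: + − − + − +
Runs: +×1, −×2, +×1, −×1, +×1 → 5

5 runs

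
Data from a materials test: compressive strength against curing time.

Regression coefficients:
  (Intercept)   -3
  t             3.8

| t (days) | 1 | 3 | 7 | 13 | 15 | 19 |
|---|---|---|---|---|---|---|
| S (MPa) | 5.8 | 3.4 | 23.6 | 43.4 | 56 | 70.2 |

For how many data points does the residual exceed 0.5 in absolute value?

5

t=1: ŷ = -3 + 3.8·1 = 0.8; r = 5.8 − 0.8 = 5
t=3: ŷ = -3 + 3.8·3 = 8.4; r = 3.4 − 8.4 = -5
t=7: ŷ = -3 + 3.8·7 = 23.6; r = 23.6 − 23.6 = 0
t=13: ŷ = -3 + 3.8·13 = 46.4; r = 43.4 − 46.4 = -3
t=15: ŷ = -3 + 3.8·15 = 54; r = 56 − 54 = 2
t=19: ŷ = -3 + 3.8·19 = 69.2; r = 70.2 − 69.2 = 1
|r| > 0.5: t=1 (|r|=5), t=3 (|r|=5), t=13 (|r|=3), t=15 (|r|=2), t=19 (|r|=1) → 5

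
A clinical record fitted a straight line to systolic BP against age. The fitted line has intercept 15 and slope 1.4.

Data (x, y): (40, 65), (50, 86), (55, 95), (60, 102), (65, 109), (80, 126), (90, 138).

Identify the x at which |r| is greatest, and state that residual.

x=40: ŷ = 15 + 1.4·40 = 71; r = 65 − 71 = -6
x=50: ŷ = 15 + 1.4·50 = 85; r = 86 − 85 = 1
x=55: ŷ = 15 + 1.4·55 = 92; r = 95 − 92 = 3
x=60: ŷ = 15 + 1.4·60 = 99; r = 102 − 99 = 3
x=65: ŷ = 15 + 1.4·65 = 106; r = 109 − 106 = 3
x=80: ŷ = 15 + 1.4·80 = 127; r = 126 − 127 = -1
x=90: ŷ = 15 + 1.4·90 = 141; r = 138 − 141 = -3
Largest |r| is 6 at x = 40, residual -6.

x = 40, r = -6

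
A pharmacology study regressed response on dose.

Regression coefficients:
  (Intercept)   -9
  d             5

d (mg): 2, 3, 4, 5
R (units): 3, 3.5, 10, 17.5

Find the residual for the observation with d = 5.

R̂ = -9 + 5·5 = 16
e = 17.5 − 16 = 1.5

e = 1.5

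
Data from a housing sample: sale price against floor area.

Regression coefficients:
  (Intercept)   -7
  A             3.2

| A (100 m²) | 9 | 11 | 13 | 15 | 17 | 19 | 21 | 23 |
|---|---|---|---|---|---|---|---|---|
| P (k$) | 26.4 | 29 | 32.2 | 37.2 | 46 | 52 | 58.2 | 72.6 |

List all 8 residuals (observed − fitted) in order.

A=9: P̂ = -7 + 3.2·9 = 21.8; r = 26.4 − 21.8 = 4.6
A=11: P̂ = -7 + 3.2·11 = 28.2; r = 29 − 28.2 = 0.8
A=13: P̂ = -7 + 3.2·13 = 34.6; r = 32.2 − 34.6 = -2.4
A=15: P̂ = -7 + 3.2·15 = 41; r = 37.2 − 41 = -3.8
A=17: P̂ = -7 + 3.2·17 = 47.4; r = 46 − 47.4 = -1.4
A=19: P̂ = -7 + 3.2·19 = 53.8; r = 52 − 53.8 = -1.8
A=21: P̂ = -7 + 3.2·21 = 60.2; r = 58.2 − 60.2 = -2
A=23: P̂ = -7 + 3.2·23 = 66.6; r = 72.6 − 66.6 = 6

4.6, 0.8, -2.4, -3.8, -1.4, -1.8, -2, 6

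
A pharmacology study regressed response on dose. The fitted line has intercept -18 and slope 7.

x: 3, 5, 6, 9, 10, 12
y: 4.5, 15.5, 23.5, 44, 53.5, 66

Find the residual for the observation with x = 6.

e = -0.5

ŷ = -18 + 7·6 = 24
e = 23.5 − 24 = -0.5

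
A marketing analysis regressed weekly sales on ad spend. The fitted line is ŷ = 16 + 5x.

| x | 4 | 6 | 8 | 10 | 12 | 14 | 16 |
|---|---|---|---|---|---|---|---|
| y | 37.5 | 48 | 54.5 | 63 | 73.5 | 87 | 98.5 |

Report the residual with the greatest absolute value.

x=4: ŷ = 16 + 5·4 = 36; r = 37.5 − 36 = 1.5
x=6: ŷ = 16 + 5·6 = 46; r = 48 − 46 = 2
x=8: ŷ = 16 + 5·8 = 56; r = 54.5 − 56 = -1.5
x=10: ŷ = 16 + 5·10 = 66; r = 63 − 66 = -3
x=12: ŷ = 16 + 5·12 = 76; r = 73.5 − 76 = -2.5
x=14: ŷ = 16 + 5·14 = 86; r = 87 − 86 = 1
x=16: ŷ = 16 + 5·16 = 96; r = 98.5 − 96 = 2.5
Largest |r| is 3 at x = 10, residual -3.

r = -3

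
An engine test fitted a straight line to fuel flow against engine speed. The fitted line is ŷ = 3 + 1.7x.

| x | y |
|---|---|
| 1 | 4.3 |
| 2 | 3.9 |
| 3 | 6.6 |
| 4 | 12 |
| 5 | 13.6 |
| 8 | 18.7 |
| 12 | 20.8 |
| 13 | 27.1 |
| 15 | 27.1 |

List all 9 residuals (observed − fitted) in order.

-0.4, -2.5, -1.5, 2.2, 2.1, 2.1, -2.6, 2, -1.4

x=1: ŷ = 3 + 1.7·1 = 4.7; e = 4.3 − 4.7 = -0.4
x=2: ŷ = 3 + 1.7·2 = 6.4; e = 3.9 − 6.4 = -2.5
x=3: ŷ = 3 + 1.7·3 = 8.1; e = 6.6 − 8.1 = -1.5
x=4: ŷ = 3 + 1.7·4 = 9.8; e = 12 − 9.8 = 2.2
x=5: ŷ = 3 + 1.7·5 = 11.5; e = 13.6 − 11.5 = 2.1
x=8: ŷ = 3 + 1.7·8 = 16.6; e = 18.7 − 16.6 = 2.1
x=12: ŷ = 3 + 1.7·12 = 23.4; e = 20.8 − 23.4 = -2.6
x=13: ŷ = 3 + 1.7·13 = 25.1; e = 27.1 − 25.1 = 2
x=15: ŷ = 3 + 1.7·15 = 28.5; e = 27.1 − 28.5 = -1.4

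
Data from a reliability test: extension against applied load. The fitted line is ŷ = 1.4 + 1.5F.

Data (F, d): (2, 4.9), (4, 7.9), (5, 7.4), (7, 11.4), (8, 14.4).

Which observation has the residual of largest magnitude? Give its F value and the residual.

F = 5, r = -1.5

F=2: ŷ = 1.4 + 1.5·2 = 4.4; r = 4.9 − 4.4 = 0.5
F=4: ŷ = 1.4 + 1.5·4 = 7.4; r = 7.9 − 7.4 = 0.5
F=5: ŷ = 1.4 + 1.5·5 = 8.9; r = 7.4 − 8.9 = -1.5
F=7: ŷ = 1.4 + 1.5·7 = 11.9; r = 11.4 − 11.9 = -0.5
F=8: ŷ = 1.4 + 1.5·8 = 13.4; r = 14.4 − 13.4 = 1
Largest |r| is 1.5 at F = 5, residual -1.5.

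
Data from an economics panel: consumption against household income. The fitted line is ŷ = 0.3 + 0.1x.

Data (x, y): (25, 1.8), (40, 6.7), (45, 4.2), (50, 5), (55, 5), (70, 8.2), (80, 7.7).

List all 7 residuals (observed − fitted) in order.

x=25: ŷ = 0.3 + 0.1·25 = 2.8; r = 1.8 − 2.8 = -1
x=40: ŷ = 0.3 + 0.1·40 = 4.3; r = 6.7 − 4.3 = 2.4
x=45: ŷ = 0.3 + 0.1·45 = 4.8; r = 4.2 − 4.8 = -0.6
x=50: ŷ = 0.3 + 0.1·50 = 5.3; r = 5 − 5.3 = -0.3
x=55: ŷ = 0.3 + 0.1·55 = 5.8; r = 5 − 5.8 = -0.8
x=70: ŷ = 0.3 + 0.1·70 = 7.3; r = 8.2 − 7.3 = 0.9
x=80: ŷ = 0.3 + 0.1·80 = 8.3; r = 7.7 − 8.3 = -0.6

-1, 2.4, -0.6, -0.3, -0.8, 0.9, -0.6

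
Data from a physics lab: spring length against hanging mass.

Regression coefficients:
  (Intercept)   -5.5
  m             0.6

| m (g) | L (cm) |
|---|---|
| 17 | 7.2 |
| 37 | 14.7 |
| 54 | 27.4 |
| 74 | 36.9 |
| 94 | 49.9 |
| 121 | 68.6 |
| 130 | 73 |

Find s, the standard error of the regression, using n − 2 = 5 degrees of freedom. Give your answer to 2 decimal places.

m=17: ŷ = -5.5 + 0.6·17 = 4.7; e = 7.2 − 4.7 = 2.5
m=37: ŷ = -5.5 + 0.6·37 = 16.7; e = 14.7 − 16.7 = -2
m=54: ŷ = -5.5 + 0.6·54 = 26.9; e = 27.4 − 26.9 = 0.5
m=74: ŷ = -5.5 + 0.6·74 = 38.9; e = 36.9 − 38.9 = -2
m=94: ŷ = -5.5 + 0.6·94 = 50.9; e = 49.9 − 50.9 = -1
m=121: ŷ = -5.5 + 0.6·121 = 67.1; e = 68.6 − 67.1 = 1.5
m=130: ŷ = -5.5 + 0.6·130 = 72.5; e = 73 − 72.5 = 0.5
SSE = 6.25 + 4 + 0.25 + 4 + 1 + 2.25 + 0.25 = 18
s = √(18/5) = √3.6 ≈ 1.90

s = 1.90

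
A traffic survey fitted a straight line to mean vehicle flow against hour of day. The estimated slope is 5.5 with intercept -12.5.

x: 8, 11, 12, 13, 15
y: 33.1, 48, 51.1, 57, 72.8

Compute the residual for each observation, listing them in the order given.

x=8: ŷ = -12.5 + 5.5·8 = 31.5; e = 33.1 − 31.5 = 1.6
x=11: ŷ = -12.5 + 5.5·11 = 48; e = 48 − 48 = 0
x=12: ŷ = -12.5 + 5.5·12 = 53.5; e = 51.1 − 53.5 = -2.4
x=13: ŷ = -12.5 + 5.5·13 = 59; e = 57 − 59 = -2
x=15: ŷ = -12.5 + 5.5·15 = 70; e = 72.8 − 70 = 2.8

1.6, 0, -2.4, -2, 2.8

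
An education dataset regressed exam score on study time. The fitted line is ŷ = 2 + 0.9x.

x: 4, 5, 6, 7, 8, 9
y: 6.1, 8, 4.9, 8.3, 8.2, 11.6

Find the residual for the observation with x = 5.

ŷ = 2 + 0.9·5 = 6.5
e = 8 − 6.5 = 1.5

e = 1.5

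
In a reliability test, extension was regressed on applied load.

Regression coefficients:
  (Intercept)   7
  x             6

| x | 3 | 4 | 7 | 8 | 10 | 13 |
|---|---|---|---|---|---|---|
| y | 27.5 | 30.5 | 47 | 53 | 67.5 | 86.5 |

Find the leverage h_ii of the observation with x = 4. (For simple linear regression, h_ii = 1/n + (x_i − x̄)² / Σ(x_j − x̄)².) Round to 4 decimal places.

h = 0.3429

x̄ = (3 + 4 + 7 + 8 + 10 + 13)/6 = 7.5
Σ(x − x̄)² = 20.25 + 12.25 + 0.25 + 0.25 + 6.25 + 30.25 = 69.5
h = 1/6 + (-3.5)²/69.5 = 0.166667 + 0.176259 = 0.3429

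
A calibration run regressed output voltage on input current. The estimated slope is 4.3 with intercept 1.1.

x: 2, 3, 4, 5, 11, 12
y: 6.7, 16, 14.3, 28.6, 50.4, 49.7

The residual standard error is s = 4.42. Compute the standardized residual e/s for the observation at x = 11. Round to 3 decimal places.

0.452

ŷ = 1.1 + 4.3·11 = 48.4
e = 50.4 − 48.4 = 2
e/s = 2 / 4.42 = 0.452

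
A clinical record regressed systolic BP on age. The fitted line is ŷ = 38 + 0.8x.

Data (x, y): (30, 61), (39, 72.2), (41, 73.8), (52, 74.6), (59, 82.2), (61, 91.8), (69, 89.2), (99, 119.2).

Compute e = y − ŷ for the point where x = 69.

ŷ = 38 + 0.8·69 = 93.2
e = 89.2 − 93.2 = -4

e = -4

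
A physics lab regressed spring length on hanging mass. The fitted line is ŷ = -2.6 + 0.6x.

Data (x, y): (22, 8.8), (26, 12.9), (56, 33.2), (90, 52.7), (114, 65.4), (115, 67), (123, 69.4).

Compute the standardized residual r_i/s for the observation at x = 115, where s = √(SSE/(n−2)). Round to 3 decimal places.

x=22: ŷ = -2.6 + 0.6·22 = 10.6; r = 8.8 − 10.6 = -1.8
x=26: ŷ = -2.6 + 0.6·26 = 13; r = 12.9 − 13 = -0.1
x=56: ŷ = -2.6 + 0.6·56 = 31; r = 33.2 − 31 = 2.2
x=90: ŷ = -2.6 + 0.6·90 = 51.4; r = 52.7 − 51.4 = 1.3
x=114: ŷ = -2.6 + 0.6·114 = 65.8; r = 65.4 − 65.8 = -0.4
x=115: ŷ = -2.6 + 0.6·115 = 66.4; r = 67 − 66.4 = 0.6
x=123: ŷ = -2.6 + 0.6·123 = 71.2; r = 69.4 − 71.2 = -1.8
SSE = 3.24 + 0.01 + 4.84 + 1.69 + 0.16 + 0.36 + 3.24 = 13.54
s = √(13.54/5) = 1.6456
r/s = 0.6 / 1.6456 = 0.365

0.365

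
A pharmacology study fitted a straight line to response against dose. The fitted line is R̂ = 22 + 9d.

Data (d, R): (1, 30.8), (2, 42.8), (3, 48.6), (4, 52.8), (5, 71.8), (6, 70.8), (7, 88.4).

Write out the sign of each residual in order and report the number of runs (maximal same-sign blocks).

6 runs

d=1: R̂ = 22 + 9·1 = 31; e = 30.8 − 31 = -0.2
d=2: R̂ = 22 + 9·2 = 40; e = 42.8 − 40 = 2.8
d=3: R̂ = 22 + 9·3 = 49; e = 48.6 − 49 = -0.4
d=4: R̂ = 22 + 9·4 = 58; e = 52.8 − 58 = -5.2
d=5: R̂ = 22 + 9·5 = 67; e = 71.8 − 67 = 4.8
d=6: R̂ = 22 + 9·6 = 76; e = 70.8 − 76 = -5.2
d=7: R̂ = 22 + 9·7 = 85; e = 88.4 − 85 = 3.4
Signs: − + − − + − +
Runs: −×1, +×1, −×2, +×1, −×1, +×1 → 6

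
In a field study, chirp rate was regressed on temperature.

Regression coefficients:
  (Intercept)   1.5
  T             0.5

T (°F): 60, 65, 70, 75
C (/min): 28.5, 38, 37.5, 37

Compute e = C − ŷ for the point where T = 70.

e = 1

ŷ = 1.5 + 0.5·70 = 36.5
e = 37.5 − 36.5 = 1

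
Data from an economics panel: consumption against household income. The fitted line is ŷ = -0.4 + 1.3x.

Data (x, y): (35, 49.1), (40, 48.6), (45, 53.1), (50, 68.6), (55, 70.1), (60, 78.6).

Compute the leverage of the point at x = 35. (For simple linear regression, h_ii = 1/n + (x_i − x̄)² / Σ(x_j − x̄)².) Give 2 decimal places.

x̄ = (35 + 40 + 45 + 50 + 55 + 60)/6 = 47.5
Σ(x − x̄)² = 156.25 + 56.25 + 6.25 + 6.25 + 56.25 + 156.25 = 437.5
h = 1/6 + (-12.5)²/437.5 = 0.166667 + 0.357143 = 0.52

h = 0.52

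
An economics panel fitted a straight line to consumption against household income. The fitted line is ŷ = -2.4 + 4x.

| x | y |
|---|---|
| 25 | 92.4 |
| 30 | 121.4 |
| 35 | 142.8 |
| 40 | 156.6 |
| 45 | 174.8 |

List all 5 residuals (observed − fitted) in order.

-5.2, 3.8, 5.2, -1, -2.8

x=25: ŷ = -2.4 + 4·25 = 97.6; e = 92.4 − 97.6 = -5.2
x=30: ŷ = -2.4 + 4·30 = 117.6; e = 121.4 − 117.6 = 3.8
x=35: ŷ = -2.4 + 4·35 = 137.6; e = 142.8 − 137.6 = 5.2
x=40: ŷ = -2.4 + 4·40 = 157.6; e = 156.6 − 157.6 = -1
x=45: ŷ = -2.4 + 4·45 = 177.6; e = 174.8 − 177.6 = -2.8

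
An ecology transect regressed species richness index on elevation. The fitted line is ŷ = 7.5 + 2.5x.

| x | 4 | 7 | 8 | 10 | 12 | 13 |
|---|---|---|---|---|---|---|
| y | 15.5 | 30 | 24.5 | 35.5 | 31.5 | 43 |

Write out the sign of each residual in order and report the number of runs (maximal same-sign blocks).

6 runs

x=4: ŷ = 7.5 + 2.5·4 = 17.5; e = 15.5 − 17.5 = -2
x=7: ŷ = 7.5 + 2.5·7 = 25; e = 30 − 25 = 5
x=8: ŷ = 7.5 + 2.5·8 = 27.5; e = 24.5 − 27.5 = -3
x=10: ŷ = 7.5 + 2.5·10 = 32.5; e = 35.5 − 32.5 = 3
x=12: ŷ = 7.5 + 2.5·12 = 37.5; e = 31.5 − 37.5 = -6
x=13: ŷ = 7.5 + 2.5·13 = 40; e = 43 − 40 = 3
Signs: − + − + − +
Runs: −×1, +×1, −×1, +×1, −×1, +×1 → 6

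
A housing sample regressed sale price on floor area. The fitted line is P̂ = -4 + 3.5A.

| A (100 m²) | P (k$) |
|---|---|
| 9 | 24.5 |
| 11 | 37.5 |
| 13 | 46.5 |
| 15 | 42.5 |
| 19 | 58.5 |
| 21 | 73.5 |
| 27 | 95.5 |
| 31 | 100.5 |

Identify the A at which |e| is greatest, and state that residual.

A=9: P̂ = -4 + 3.5·9 = 27.5; e = 24.5 − 27.5 = -3
A=11: P̂ = -4 + 3.5·11 = 34.5; e = 37.5 − 34.5 = 3
A=13: P̂ = -4 + 3.5·13 = 41.5; e = 46.5 − 41.5 = 5
A=15: P̂ = -4 + 3.5·15 = 48.5; e = 42.5 − 48.5 = -6
A=19: P̂ = -4 + 3.5·19 = 62.5; e = 58.5 − 62.5 = -4
A=21: P̂ = -4 + 3.5·21 = 69.5; e = 73.5 − 69.5 = 4
A=27: P̂ = -4 + 3.5·27 = 90.5; e = 95.5 − 90.5 = 5
A=31: P̂ = -4 + 3.5·31 = 104.5; e = 100.5 − 104.5 = -4
Largest |e| is 6 at A = 15, residual -6.

A = 15, e = -6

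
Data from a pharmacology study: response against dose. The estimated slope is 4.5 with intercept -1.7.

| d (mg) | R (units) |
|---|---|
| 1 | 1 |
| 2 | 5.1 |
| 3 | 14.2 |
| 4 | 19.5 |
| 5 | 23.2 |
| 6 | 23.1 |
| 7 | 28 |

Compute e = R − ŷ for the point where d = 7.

e = -1.8

ŷ = -1.7 + 4.5·7 = 29.8
e = 28 − 29.8 = -1.8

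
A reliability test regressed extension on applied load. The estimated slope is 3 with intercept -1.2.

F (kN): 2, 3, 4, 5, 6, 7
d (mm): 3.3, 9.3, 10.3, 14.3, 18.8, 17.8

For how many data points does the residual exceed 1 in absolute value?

F=2: d̂ = -1.2 + 3·2 = 4.8; e = 3.3 − 4.8 = -1.5
F=3: d̂ = -1.2 + 3·3 = 7.8; e = 9.3 − 7.8 = 1.5
F=4: d̂ = -1.2 + 3·4 = 10.8; e = 10.3 − 10.8 = -0.5
F=5: d̂ = -1.2 + 3·5 = 13.8; e = 14.3 − 13.8 = 0.5
F=6: d̂ = -1.2 + 3·6 = 16.8; e = 18.8 − 16.8 = 2
F=7: d̂ = -1.2 + 3·7 = 19.8; e = 17.8 − 19.8 = -2
|e| > 1: F=2 (|e|=1.5), F=3 (|e|=1.5), F=6 (|e|=2), F=7 (|e|=2) → 4

4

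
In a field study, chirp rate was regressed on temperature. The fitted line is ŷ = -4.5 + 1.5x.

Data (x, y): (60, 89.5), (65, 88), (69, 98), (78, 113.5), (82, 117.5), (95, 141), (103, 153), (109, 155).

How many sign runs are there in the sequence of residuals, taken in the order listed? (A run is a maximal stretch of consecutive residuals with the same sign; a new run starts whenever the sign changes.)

6 runs

x=60: ŷ = -4.5 + 1.5·60 = 85.5; r = 89.5 − 85.5 = 4
x=65: ŷ = -4.5 + 1.5·65 = 93; r = 88 − 93 = -5
x=69: ŷ = -4.5 + 1.5·69 = 99; r = 98 − 99 = -1
x=78: ŷ = -4.5 + 1.5·78 = 112.5; r = 113.5 − 112.5 = 1
x=82: ŷ = -4.5 + 1.5·82 = 118.5; r = 117.5 − 118.5 = -1
x=95: ŷ = -4.5 + 1.5·95 = 138; r = 141 − 138 = 3
x=103: ŷ = -4.5 + 1.5·103 = 150; r = 153 − 150 = 3
x=109: ŷ = -4.5 + 1.5·109 = 159; r = 155 − 159 = -4
Signs: + − − + − + + −
Runs: +×1, −×2, +×1, −×1, +×2, −×1 → 6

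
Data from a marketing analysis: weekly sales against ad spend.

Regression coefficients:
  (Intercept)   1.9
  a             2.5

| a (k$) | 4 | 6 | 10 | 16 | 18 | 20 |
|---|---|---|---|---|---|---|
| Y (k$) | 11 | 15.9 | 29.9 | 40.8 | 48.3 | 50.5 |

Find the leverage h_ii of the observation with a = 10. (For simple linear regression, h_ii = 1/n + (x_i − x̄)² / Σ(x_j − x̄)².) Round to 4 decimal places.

h = 0.1915

ā = (4 + 6 + 10 + 16 + 18 + 20)/6 = 12.3333
Σ(a − ā)² = 69.4444 + 40.1111 + 5.44444 + 13.4444 + 32.1111 + 58.7778 = 219.333
h = 1/6 + (-2.33333)²/219.333 = 0.166667 + 0.0248227 = 0.1915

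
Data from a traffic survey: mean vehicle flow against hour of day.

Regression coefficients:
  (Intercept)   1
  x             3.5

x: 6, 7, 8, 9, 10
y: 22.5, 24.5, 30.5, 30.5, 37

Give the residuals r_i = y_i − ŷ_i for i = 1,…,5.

0.5, -1, 1.5, -2, 1

x=6: ŷ = 1 + 3.5·6 = 22; r = 22.5 − 22 = 0.5
x=7: ŷ = 1 + 3.5·7 = 25.5; r = 24.5 − 25.5 = -1
x=8: ŷ = 1 + 3.5·8 = 29; r = 30.5 − 29 = 1.5
x=9: ŷ = 1 + 3.5·9 = 32.5; r = 30.5 − 32.5 = -2
x=10: ŷ = 1 + 3.5·10 = 36; r = 37 − 36 = 1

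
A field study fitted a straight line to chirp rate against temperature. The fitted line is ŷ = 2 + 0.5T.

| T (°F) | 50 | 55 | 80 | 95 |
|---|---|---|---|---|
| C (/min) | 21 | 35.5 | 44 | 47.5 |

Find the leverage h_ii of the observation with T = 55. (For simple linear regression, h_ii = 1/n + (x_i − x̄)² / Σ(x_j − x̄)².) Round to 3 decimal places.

T̄ = (50 + 55 + 80 + 95)/4 = 70
Σ(T − T̄)² = 400 + 225 + 100 + 625 = 1350
h = 1/4 + (-15)²/1350 = 0.25 + 0.166667 = 0.417

h = 0.417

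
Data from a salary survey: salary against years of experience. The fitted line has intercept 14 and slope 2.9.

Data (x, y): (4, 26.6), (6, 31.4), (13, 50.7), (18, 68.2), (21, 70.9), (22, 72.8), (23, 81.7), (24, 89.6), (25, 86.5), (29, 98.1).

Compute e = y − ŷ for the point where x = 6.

ŷ = 14 + 2.9·6 = 31.4
e = 31.4 − 31.4 = 0

e = 0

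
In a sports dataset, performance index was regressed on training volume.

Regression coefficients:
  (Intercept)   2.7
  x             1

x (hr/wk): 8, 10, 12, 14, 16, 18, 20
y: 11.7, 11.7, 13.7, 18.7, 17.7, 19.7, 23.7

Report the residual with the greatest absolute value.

e = 2

x=8: ŷ = 2.7 + 8 = 10.7; e = 11.7 − 10.7 = 1
x=10: ŷ = 2.7 + 10 = 12.7; e = 11.7 − 12.7 = -1
x=12: ŷ = 2.7 + 12 = 14.7; e = 13.7 − 14.7 = -1
x=14: ŷ = 2.7 + 14 = 16.7; e = 18.7 − 16.7 = 2
x=16: ŷ = 2.7 + 16 = 18.7; e = 17.7 − 18.7 = -1
x=18: ŷ = 2.7 + 18 = 20.7; e = 19.7 − 20.7 = -1
x=20: ŷ = 2.7 + 20 = 22.7; e = 23.7 − 22.7 = 1
Largest |e| is 2 at x = 14, residual 2.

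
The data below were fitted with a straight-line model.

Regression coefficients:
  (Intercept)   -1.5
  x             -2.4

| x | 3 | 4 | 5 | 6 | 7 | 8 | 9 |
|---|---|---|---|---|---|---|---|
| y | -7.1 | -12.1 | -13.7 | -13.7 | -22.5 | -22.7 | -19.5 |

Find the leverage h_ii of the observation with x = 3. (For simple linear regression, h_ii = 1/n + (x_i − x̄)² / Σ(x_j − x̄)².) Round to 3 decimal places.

h = 0.464

x̄ = (3 + 4 + 5 + 6 + 7 + 8 + 9)/7 = 6
Σ(x − x̄)² = 9 + 4 + 1 + 0 + 1 + 4 + 9 = 28
h = 1/7 + (-3)²/28 = 0.142857 + 0.321429 = 0.464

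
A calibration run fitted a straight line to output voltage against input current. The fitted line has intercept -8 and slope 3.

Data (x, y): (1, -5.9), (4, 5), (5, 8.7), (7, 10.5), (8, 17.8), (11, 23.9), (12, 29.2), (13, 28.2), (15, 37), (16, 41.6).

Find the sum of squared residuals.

x=1: ŷ = -8 + 3·1 = -5; e = -5.9 − (-5) = -0.9
x=4: ŷ = -8 + 3·4 = 4; e = 5 − 4 = 1
x=5: ŷ = -8 + 3·5 = 7; e = 8.7 − 7 = 1.7
x=7: ŷ = -8 + 3·7 = 13; e = 10.5 − 13 = -2.5
x=8: ŷ = -8 + 3·8 = 16; e = 17.8 − 16 = 1.8
x=11: ŷ = -8 + 3·11 = 25; e = 23.9 − 25 = -1.1
x=12: ŷ = -8 + 3·12 = 28; e = 29.2 − 28 = 1.2
x=13: ŷ = -8 + 3·13 = 31; e = 28.2 − 31 = -2.8
x=15: ŷ = -8 + 3·15 = 37; e = 37 − 37 = 0
x=16: ŷ = -8 + 3·16 = 40; e = 41.6 − 40 = 1.6
SSE = 0.81 + 1 + 2.89 + 6.25 + 3.24 + 1.21 + 1.44 + 7.84 + 0 + 2.56 = 27.24

SSE = 27.24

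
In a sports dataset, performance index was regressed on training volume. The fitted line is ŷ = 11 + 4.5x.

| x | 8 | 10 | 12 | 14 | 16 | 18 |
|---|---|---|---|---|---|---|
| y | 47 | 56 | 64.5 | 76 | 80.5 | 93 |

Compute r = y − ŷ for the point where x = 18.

r = 1

ŷ = 11 + 4.5·18 = 92
r = 93 − 92 = 1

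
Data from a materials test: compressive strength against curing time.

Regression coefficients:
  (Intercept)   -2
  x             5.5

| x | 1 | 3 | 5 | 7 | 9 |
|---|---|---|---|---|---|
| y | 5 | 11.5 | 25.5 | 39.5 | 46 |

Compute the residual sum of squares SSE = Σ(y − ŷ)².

SSE = 22.5

x=1: ŷ = -2 + 5.5·1 = 3.5; r = 5 − 3.5 = 1.5
x=3: ŷ = -2 + 5.5·3 = 14.5; r = 11.5 − 14.5 = -3
x=5: ŷ = -2 + 5.5·5 = 25.5; r = 25.5 − 25.5 = 0
x=7: ŷ = -2 + 5.5·7 = 36.5; r = 39.5 − 36.5 = 3
x=9: ŷ = -2 + 5.5·9 = 47.5; r = 46 − 47.5 = -1.5
SSE = 2.25 + 9 + 0 + 9 + 2.25 = 22.5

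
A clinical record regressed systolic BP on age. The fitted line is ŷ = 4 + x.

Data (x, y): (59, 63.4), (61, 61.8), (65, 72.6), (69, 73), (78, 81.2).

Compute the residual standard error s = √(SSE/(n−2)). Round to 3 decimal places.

x=59: ŷ = 4 + 59 = 63; r = 63.4 − 63 = 0.4
x=61: ŷ = 4 + 61 = 65; r = 61.8 − 65 = -3.2
x=65: ŷ = 4 + 65 = 69; r = 72.6 − 69 = 3.6
x=69: ŷ = 4 + 69 = 73; r = 73 − 73 = 0
x=78: ŷ = 4 + 78 = 82; r = 81.2 − 82 = -0.8
SSE = 0.16 + 10.24 + 12.96 + 0 + 0.64 = 24
s = √(24/3) = √8 ≈ 2.828

s = 2.828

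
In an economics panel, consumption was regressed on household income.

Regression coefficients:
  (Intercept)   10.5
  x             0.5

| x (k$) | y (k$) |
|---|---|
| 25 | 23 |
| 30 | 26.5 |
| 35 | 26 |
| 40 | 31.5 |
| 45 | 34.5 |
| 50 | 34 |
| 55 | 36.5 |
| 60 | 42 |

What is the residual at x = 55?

ŷ = 10.5 + 0.5·55 = 38
e = 36.5 − 38 = -1.5

e = -1.5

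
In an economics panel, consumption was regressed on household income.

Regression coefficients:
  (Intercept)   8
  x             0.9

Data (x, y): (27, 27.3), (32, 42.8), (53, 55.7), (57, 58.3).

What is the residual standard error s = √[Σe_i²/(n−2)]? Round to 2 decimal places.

x=27: ŷ = 8 + 0.9·27 = 32.3; e = 27.3 − 32.3 = -5
x=32: ŷ = 8 + 0.9·32 = 36.8; e = 42.8 − 36.8 = 6
x=53: ŷ = 8 + 0.9·53 = 55.7; e = 55.7 − 55.7 = 0
x=57: ŷ = 8 + 0.9·57 = 59.3; e = 58.3 − 59.3 = -1
SSE = 25 + 36 + 0 + 1 = 62
s = √(62/2) = √31 ≈ 5.57

s = 5.57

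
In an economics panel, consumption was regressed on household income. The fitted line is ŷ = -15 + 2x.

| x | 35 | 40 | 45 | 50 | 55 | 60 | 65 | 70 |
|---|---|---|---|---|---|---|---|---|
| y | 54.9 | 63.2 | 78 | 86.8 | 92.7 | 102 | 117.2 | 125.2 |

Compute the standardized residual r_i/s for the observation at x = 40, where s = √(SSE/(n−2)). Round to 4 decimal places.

x=35: ŷ = -15 + 2·35 = 55; r = 54.9 − 55 = -0.1
x=40: ŷ = -15 + 2·40 = 65; r = 63.2 − 65 = -1.8
x=45: ŷ = -15 + 2·45 = 75; r = 78 − 75 = 3
x=50: ŷ = -15 + 2·50 = 85; r = 86.8 − 85 = 1.8
x=55: ŷ = -15 + 2·55 = 95; r = 92.7 − 95 = -2.3
x=60: ŷ = -15 + 2·60 = 105; r = 102 − 105 = -3
x=65: ŷ = -15 + 2·65 = 115; r = 117.2 − 115 = 2.2
x=70: ŷ = -15 + 2·70 = 125; r = 125.2 − 125 = 0.2
SSE = 0.01 + 3.24 + 9 + 3.24 + 5.29 + 9 + 4.84 + 0.04 = 34.66
s = √(34.66/6) = 2.40347
r/s = -1.8 / 2.40347 = -0.7489

-0.7489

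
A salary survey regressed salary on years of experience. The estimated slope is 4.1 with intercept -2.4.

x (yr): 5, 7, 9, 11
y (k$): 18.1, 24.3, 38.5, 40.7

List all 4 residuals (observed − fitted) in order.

x=5: ŷ = -2.4 + 4.1·5 = 18.1; e = 18.1 − 18.1 = 0
x=7: ŷ = -2.4 + 4.1·7 = 26.3; e = 24.3 − 26.3 = -2
x=9: ŷ = -2.4 + 4.1·9 = 34.5; e = 38.5 − 34.5 = 4
x=11: ŷ = -2.4 + 4.1·11 = 42.7; e = 40.7 − 42.7 = -2

0, -2, 4, -2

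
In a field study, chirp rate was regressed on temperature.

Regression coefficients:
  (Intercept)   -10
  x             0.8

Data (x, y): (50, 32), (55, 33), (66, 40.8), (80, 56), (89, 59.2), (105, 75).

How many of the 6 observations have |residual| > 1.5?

4

x=50: ŷ = -10 + 0.8·50 = 30; r = 32 − 30 = 2
x=55: ŷ = -10 + 0.8·55 = 34; r = 33 − 34 = -1
x=66: ŷ = -10 + 0.8·66 = 42.8; r = 40.8 − 42.8 = -2
x=80: ŷ = -10 + 0.8·80 = 54; r = 56 − 54 = 2
x=89: ŷ = -10 + 0.8·89 = 61.2; r = 59.2 − 61.2 = -2
x=105: ŷ = -10 + 0.8·105 = 74; r = 75 − 74 = 1
|r| > 1.5: x=50 (|r|=2), x=66 (|r|=2), x=80 (|r|=2), x=89 (|r|=2) → 4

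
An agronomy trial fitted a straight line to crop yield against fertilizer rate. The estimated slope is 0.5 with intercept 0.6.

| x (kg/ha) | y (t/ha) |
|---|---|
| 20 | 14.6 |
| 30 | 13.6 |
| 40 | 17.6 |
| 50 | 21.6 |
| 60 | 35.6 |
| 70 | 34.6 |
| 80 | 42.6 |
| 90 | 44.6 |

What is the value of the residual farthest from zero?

x=20: ŷ = 0.6 + 0.5·20 = 10.6; r = 14.6 − 10.6 = 4
x=30: ŷ = 0.6 + 0.5·30 = 15.6; r = 13.6 − 15.6 = -2
x=40: ŷ = 0.6 + 0.5·40 = 20.6; r = 17.6 − 20.6 = -3
x=50: ŷ = 0.6 + 0.5·50 = 25.6; r = 21.6 − 25.6 = -4
x=60: ŷ = 0.6 + 0.5·60 = 30.6; r = 35.6 − 30.6 = 5
x=70: ŷ = 0.6 + 0.5·70 = 35.6; r = 34.6 − 35.6 = -1
x=80: ŷ = 0.6 + 0.5·80 = 40.6; r = 42.6 − 40.6 = 2
x=90: ŷ = 0.6 + 0.5·90 = 45.6; r = 44.6 − 45.6 = -1
Largest |r| is 5 at x = 60, residual 5.

r = 5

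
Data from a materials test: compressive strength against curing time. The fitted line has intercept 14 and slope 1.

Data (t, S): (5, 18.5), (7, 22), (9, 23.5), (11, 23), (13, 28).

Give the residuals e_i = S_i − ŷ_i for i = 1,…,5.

-0.5, 1, 0.5, -2, 1

t=5: ŷ = 14 + 5 = 19; e = 18.5 − 19 = -0.5
t=7: ŷ = 14 + 7 = 21; e = 22 − 21 = 1
t=9: ŷ = 14 + 9 = 23; e = 23.5 − 23 = 0.5
t=11: ŷ = 14 + 11 = 25; e = 23 − 25 = -2
t=13: ŷ = 14 + 13 = 27; e = 28 − 27 = 1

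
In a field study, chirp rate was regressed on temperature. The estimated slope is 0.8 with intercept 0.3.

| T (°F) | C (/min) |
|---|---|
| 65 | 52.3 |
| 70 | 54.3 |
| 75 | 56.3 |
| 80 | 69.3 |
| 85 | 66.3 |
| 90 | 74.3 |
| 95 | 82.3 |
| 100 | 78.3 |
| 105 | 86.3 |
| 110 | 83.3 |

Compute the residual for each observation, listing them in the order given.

0, -2, -4, 5, -2, 2, 6, -2, 2, -5

T=65: Ĉ = 0.3 + 0.8·65 = 52.3; r = 52.3 − 52.3 = 0
T=70: Ĉ = 0.3 + 0.8·70 = 56.3; r = 54.3 − 56.3 = -2
T=75: Ĉ = 0.3 + 0.8·75 = 60.3; r = 56.3 − 60.3 = -4
T=80: Ĉ = 0.3 + 0.8·80 = 64.3; r = 69.3 − 64.3 = 5
T=85: Ĉ = 0.3 + 0.8·85 = 68.3; r = 66.3 − 68.3 = -2
T=90: Ĉ = 0.3 + 0.8·90 = 72.3; r = 74.3 − 72.3 = 2
T=95: Ĉ = 0.3 + 0.8·95 = 76.3; r = 82.3 − 76.3 = 6
T=100: Ĉ = 0.3 + 0.8·100 = 80.3; r = 78.3 − 80.3 = -2
T=105: Ĉ = 0.3 + 0.8·105 = 84.3; r = 86.3 − 84.3 = 2
T=110: Ĉ = 0.3 + 0.8·110 = 88.3; r = 83.3 − 88.3 = -5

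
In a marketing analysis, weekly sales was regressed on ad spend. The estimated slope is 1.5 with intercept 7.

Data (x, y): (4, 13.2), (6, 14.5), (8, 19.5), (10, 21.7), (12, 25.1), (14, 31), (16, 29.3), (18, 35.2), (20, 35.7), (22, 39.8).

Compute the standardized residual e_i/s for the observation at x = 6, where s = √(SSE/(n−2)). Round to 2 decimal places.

x=4: ŷ = 7 + 1.5·4 = 13; e = 13.2 − 13 = 0.2
x=6: ŷ = 7 + 1.5·6 = 16; e = 14.5 − 16 = -1.5
x=8: ŷ = 7 + 1.5·8 = 19; e = 19.5 − 19 = 0.5
x=10: ŷ = 7 + 1.5·10 = 22; e = 21.7 − 22 = -0.3
x=12: ŷ = 7 + 1.5·12 = 25; e = 25.1 − 25 = 0.1
x=14: ŷ = 7 + 1.5·14 = 28; e = 31 − 28 = 3
x=16: ŷ = 7 + 1.5·16 = 31; e = 29.3 − 31 = -1.7
x=18: ŷ = 7 + 1.5·18 = 34; e = 35.2 − 34 = 1.2
x=20: ŷ = 7 + 1.5·20 = 37; e = 35.7 − 37 = -1.3
x=22: ŷ = 7 + 1.5·22 = 40; e = 39.8 − 40 = -0.2
SSE = 0.04 + 2.25 + 0.25 + 0.09 + 0.01 + 9 + 2.89 + 1.44 + 1.69 + 0.04 = 17.7
s = √(17.7/8) = 1.48745
e/s = -1.5 / 1.48745 = -1.01

-1.01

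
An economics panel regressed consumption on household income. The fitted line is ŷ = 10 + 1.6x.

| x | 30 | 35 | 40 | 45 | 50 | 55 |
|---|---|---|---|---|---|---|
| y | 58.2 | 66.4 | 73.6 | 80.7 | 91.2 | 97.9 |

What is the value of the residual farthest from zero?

x=30: ŷ = 10 + 1.6·30 = 58; e = 58.2 − 58 = 0.2
x=35: ŷ = 10 + 1.6·35 = 66; e = 66.4 − 66 = 0.4
x=40: ŷ = 10 + 1.6·40 = 74; e = 73.6 − 74 = -0.4
x=45: ŷ = 10 + 1.6·45 = 82; e = 80.7 − 82 = -1.3
x=50: ŷ = 10 + 1.6·50 = 90; e = 91.2 − 90 = 1.2
x=55: ŷ = 10 + 1.6·55 = 98; e = 97.9 − 98 = -0.1
Largest |e| is 1.3 at x = 45, residual -1.3.

e = -1.3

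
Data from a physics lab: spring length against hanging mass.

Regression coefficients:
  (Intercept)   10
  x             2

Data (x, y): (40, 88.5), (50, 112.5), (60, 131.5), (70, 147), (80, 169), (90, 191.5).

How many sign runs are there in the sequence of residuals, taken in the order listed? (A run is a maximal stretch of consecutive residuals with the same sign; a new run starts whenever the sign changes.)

4 runs

x=40: ŷ = 10 + 2·40 = 90; e = 88.5 − 90 = -1.5
x=50: ŷ = 10 + 2·50 = 110; e = 112.5 − 110 = 2.5
x=60: ŷ = 10 + 2·60 = 130; e = 131.5 − 130 = 1.5
x=70: ŷ = 10 + 2·70 = 150; e = 147 − 150 = -3
x=80: ŷ = 10 + 2·80 = 170; e = 169 − 170 = -1
x=90: ŷ = 10 + 2·90 = 190; e = 191.5 − 190 = 1.5
Signs: − + + − − +
Runs: −×1, +×2, −×2, +×1 → 4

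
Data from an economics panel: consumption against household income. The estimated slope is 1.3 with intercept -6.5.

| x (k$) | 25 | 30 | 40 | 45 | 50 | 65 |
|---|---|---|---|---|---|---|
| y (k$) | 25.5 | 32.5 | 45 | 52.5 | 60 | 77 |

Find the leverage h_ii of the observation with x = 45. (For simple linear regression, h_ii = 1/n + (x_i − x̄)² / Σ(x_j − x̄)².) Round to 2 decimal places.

x̄ = (25 + 30 + 40 + 45 + 50 + 65)/6 = 42.5
Σ(x − x̄)² = 306.25 + 156.25 + 6.25 + 6.25 + 56.25 + 506.25 = 1037.5
h = 1/6 + (2.5)²/1037.5 = 0.166667 + 0.0060241 = 0.17

h = 0.17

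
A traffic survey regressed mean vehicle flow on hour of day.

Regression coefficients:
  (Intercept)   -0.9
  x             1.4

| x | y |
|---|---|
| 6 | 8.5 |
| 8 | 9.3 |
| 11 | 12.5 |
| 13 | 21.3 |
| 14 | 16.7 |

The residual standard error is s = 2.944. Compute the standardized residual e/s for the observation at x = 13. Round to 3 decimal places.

1.359

ŷ = -0.9 + 1.4·13 = 17.3
e = 21.3 − 17.3 = 4
e/s = 4 / 2.944 = 1.359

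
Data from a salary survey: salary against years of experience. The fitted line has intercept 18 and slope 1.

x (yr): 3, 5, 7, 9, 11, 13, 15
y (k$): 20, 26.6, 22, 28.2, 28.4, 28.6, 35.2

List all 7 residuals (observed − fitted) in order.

-1, 3.6, -3, 1.2, -0.6, -2.4, 2.2

x=3: ŷ = 18 + 3 = 21; r = 20 − 21 = -1
x=5: ŷ = 18 + 5 = 23; r = 26.6 − 23 = 3.6
x=7: ŷ = 18 + 7 = 25; r = 22 − 25 = -3
x=9: ŷ = 18 + 9 = 27; r = 28.2 − 27 = 1.2
x=11: ŷ = 18 + 11 = 29; r = 28.4 − 29 = -0.6
x=13: ŷ = 18 + 13 = 31; r = 28.6 − 31 = -2.4
x=15: ŷ = 18 + 15 = 33; r = 35.2 − 33 = 2.2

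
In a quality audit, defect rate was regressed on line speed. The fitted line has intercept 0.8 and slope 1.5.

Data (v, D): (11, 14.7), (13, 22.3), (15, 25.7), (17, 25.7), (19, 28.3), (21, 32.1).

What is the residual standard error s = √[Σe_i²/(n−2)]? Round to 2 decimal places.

v=11: ŷ = 0.8 + 1.5·11 = 17.3; e = 14.7 − 17.3 = -2.6
v=13: ŷ = 0.8 + 1.5·13 = 20.3; e = 22.3 − 20.3 = 2
v=15: ŷ = 0.8 + 1.5·15 = 23.3; e = 25.7 − 23.3 = 2.4
v=17: ŷ = 0.8 + 1.5·17 = 26.3; e = 25.7 − 26.3 = -0.6
v=19: ŷ = 0.8 + 1.5·19 = 29.3; e = 28.3 − 29.3 = -1
v=21: ŷ = 0.8 + 1.5·21 = 32.3; e = 32.1 − 32.3 = -0.2
SSE = 6.76 + 4 + 5.76 + 0.36 + 1 + 0.04 = 17.92
s = √(17.92/4) = √4.48 ≈ 2.12

s = 2.12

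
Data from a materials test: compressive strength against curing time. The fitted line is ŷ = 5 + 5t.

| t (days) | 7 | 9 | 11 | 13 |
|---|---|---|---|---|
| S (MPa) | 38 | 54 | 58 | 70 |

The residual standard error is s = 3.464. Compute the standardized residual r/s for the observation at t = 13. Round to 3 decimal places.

0.000

ŷ = 5 + 5·13 = 70
r = 70 − 70 = 0
r/s = 0 / 3.464 = 0.000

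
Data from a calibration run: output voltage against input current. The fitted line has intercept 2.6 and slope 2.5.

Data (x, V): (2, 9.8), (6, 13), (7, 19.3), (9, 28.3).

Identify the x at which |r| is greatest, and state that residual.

x = 6, r = -4.6

x=2: ŷ = 2.6 + 2.5·2 = 7.6; r = 9.8 − 7.6 = 2.2
x=6: ŷ = 2.6 + 2.5·6 = 17.6; r = 13 − 17.6 = -4.6
x=7: ŷ = 2.6 + 2.5·7 = 20.1; r = 19.3 − 20.1 = -0.8
x=9: ŷ = 2.6 + 2.5·9 = 25.1; r = 28.3 − 25.1 = 3.2
Largest |r| is 4.6 at x = 6, residual -4.6.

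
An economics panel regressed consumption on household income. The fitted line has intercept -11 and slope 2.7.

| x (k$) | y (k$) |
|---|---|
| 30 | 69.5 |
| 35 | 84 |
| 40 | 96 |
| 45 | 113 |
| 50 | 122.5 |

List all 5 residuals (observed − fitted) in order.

-0.5, 0.5, -1, 2.5, -1.5

x=30: ŷ = -11 + 2.7·30 = 70; r = 69.5 − 70 = -0.5
x=35: ŷ = -11 + 2.7·35 = 83.5; r = 84 − 83.5 = 0.5
x=40: ŷ = -11 + 2.7·40 = 97; r = 96 − 97 = -1
x=45: ŷ = -11 + 2.7·45 = 110.5; r = 113 − 110.5 = 2.5
x=50: ŷ = -11 + 2.7·50 = 124; r = 122.5 − 124 = -1.5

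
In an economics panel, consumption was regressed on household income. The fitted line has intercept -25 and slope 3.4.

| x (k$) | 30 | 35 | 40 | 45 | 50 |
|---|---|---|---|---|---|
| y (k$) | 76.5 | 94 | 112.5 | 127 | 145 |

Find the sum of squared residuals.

x=30: ŷ = -25 + 3.4·30 = 77; r = 76.5 − 77 = -0.5
x=35: ŷ = -25 + 3.4·35 = 94; r = 94 − 94 = 0
x=40: ŷ = -25 + 3.4·40 = 111; r = 112.5 − 111 = 1.5
x=45: ŷ = -25 + 3.4·45 = 128; r = 127 − 128 = -1
x=50: ŷ = -25 + 3.4·50 = 145; r = 145 − 145 = 0
SSE = 0.25 + 0 + 2.25 + 1 + 0 = 3.5

SSE = 3.5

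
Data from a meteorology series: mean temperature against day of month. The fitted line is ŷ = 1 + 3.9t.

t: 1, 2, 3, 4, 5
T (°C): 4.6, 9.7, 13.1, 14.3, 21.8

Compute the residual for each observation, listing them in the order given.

t=1: ŷ = 1 + 3.9·1 = 4.9; r = 4.6 − 4.9 = -0.3
t=2: ŷ = 1 + 3.9·2 = 8.8; r = 9.7 − 8.8 = 0.9
t=3: ŷ = 1 + 3.9·3 = 12.7; r = 13.1 − 12.7 = 0.4
t=4: ŷ = 1 + 3.9·4 = 16.6; r = 14.3 − 16.6 = -2.3
t=5: ŷ = 1 + 3.9·5 = 20.5; r = 21.8 − 20.5 = 1.3

-0.3, 0.9, 0.4, -2.3, 1.3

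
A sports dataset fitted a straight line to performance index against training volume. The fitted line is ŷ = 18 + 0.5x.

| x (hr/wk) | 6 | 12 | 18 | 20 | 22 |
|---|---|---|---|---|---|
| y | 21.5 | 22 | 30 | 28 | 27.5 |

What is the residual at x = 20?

e = 0

ŷ = 18 + 0.5·20 = 28
e = 28 − 28 = 0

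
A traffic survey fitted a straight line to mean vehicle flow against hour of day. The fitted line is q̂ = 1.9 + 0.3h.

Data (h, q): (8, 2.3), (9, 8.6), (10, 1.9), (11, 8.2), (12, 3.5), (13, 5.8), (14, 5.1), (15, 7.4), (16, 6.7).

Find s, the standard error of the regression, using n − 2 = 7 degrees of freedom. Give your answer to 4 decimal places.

h=8: q̂ = 1.9 + 0.3·8 = 4.3; r = 2.3 − 4.3 = -2
h=9: q̂ = 1.9 + 0.3·9 = 4.6; r = 8.6 − 4.6 = 4
h=10: q̂ = 1.9 + 0.3·10 = 4.9; r = 1.9 − 4.9 = -3
h=11: q̂ = 1.9 + 0.3·11 = 5.2; r = 8.2 − 5.2 = 3
h=12: q̂ = 1.9 + 0.3·12 = 5.5; r = 3.5 − 5.5 = -2
h=13: q̂ = 1.9 + 0.3·13 = 5.8; r = 5.8 − 5.8 = 0
h=14: q̂ = 1.9 + 0.3·14 = 6.1; r = 5.1 − 6.1 = -1
h=15: q̂ = 1.9 + 0.3·15 = 6.4; r = 7.4 − 6.4 = 1
h=16: q̂ = 1.9 + 0.3·16 = 6.7; r = 6.7 − 6.7 = 0
SSE = 4 + 16 + 9 + 9 + 4 + 0 + 1 + 1 + 0 = 44
s = √(44/7) = √6.28571 ≈ 2.5071

s = 2.5071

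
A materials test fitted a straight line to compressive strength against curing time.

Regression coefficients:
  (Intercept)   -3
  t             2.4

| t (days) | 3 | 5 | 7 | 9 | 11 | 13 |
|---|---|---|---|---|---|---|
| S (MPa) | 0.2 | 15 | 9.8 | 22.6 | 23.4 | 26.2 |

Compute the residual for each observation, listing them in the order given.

t=3: ŷ = -3 + 2.4·3 = 4.2; r = 0.2 − 4.2 = -4
t=5: ŷ = -3 + 2.4·5 = 9; r = 15 − 9 = 6
t=7: ŷ = -3 + 2.4·7 = 13.8; r = 9.8 − 13.8 = -4
t=9: ŷ = -3 + 2.4·9 = 18.6; r = 22.6 − 18.6 = 4
t=11: ŷ = -3 + 2.4·11 = 23.4; r = 23.4 − 23.4 = 0
t=13: ŷ = -3 + 2.4·13 = 28.2; r = 26.2 − 28.2 = -2

-4, 6, -4, 4, 0, -2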